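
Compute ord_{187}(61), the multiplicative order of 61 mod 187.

Since 61 ∈ (Z/187Z)^×, its order divides φ(187) = φ(11·17) = (11−1)·(17−1) = 10·16 = 160 = 2^5 · 5.
Divisors of 160: 1, 2, 4, 5, 8, 10, 16, 20, 32, 40, 80, 160.
Test each divisor d:
61^1 ≡ 61 (mod 187)
61^2 ≡ 168 (mod 187)
61^4 ≡ 174 (mod 187)
61^5 ≡ 142 (mod 187)
61^8 ≡ 169 (mod 187)
61^10 ≡ 155 (mod 187)
61^16 ≡ 137 (mod 187)
61^20 ≡ 89 (mod 187)
61^32 ≡ 69 (mod 187)
61^40 ≡ 67 (mod 187)
61^80 ≡ 1 (mod 187) ✓
Therefore the multiplicative order of 61 modulo 187 is 80.

80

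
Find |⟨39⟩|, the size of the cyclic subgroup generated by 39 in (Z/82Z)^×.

Since 39 ∈ (Z/82Z)^×, its order divides φ(82) = φ(2)·φ(41) = 1·40 = 40 = 2^3 · 5.
Divisors of 40: 1, 2, 4, 5, 8, 10, 20, 40.
Evaluate successive powers at the divisors of 40:
39^1 ≡ 39 (mod 82)
39^2 ≡ 45 (mod 82)
39^4 ≡ 57 (mod 82)
39^5 ≡ 9 (mod 82)
39^8 ≡ 51 (mod 82)
39^10 ≡ 81 (mod 82)
39^20 ≡ 1 (mod 82) ✓
Hence ord(39) = 20.

20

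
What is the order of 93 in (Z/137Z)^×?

68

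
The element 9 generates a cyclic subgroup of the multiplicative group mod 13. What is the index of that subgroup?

4

ord(9) | φ(13) = 13 − 1 = 12 = 2^2 · 3.
Divisors of 12: 1, 2, 3, 4, 6, 12.
Test each divisor d:
9^1 ≡ 9 (mod 13)
9^2 ≡ 3 (mod 13)
9^3 ≡ 1 (mod 13) ✓
So ord_13(9) = 3, hence |⟨9⟩| = 3.
The index is φ(13) / ord(9) = 12 / 3 = 4.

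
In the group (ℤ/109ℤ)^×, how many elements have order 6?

φ(109) = 109 − 1 = 108 = 2^2 · 3^3.
(Z/109Z)^× is cyclic (|G| = 108); a cyclic group of order m has exactly φ(d) elements of each order d | m, and none otherwise.
6 = 2 · 3 divides 108, and φ(6) = 2.

2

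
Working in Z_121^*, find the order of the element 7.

110

ord(7) | φ(121) = φ(11^2) = 11·(11−1) = 110 = 2 · 5 · 11.
Divisors of 110: 1, 2, 5, 10, 11, 22, 55, 110.
Check 7^d mod 121 for each divisor in increasing order:
7^1 ≡ 7 (mod 121)
7^2 ≡ 49 (mod 121)
7^5 ≡ 109 (mod 121)
7^10 ≡ 23 (mod 121)
7^11 ≡ 40 (mod 121)
7^22 ≡ 27 (mod 121)
7^55 ≡ 120 (mod 121)
7^110 ≡ 1 (mod 121) ✓
Hence ord(7) = 110.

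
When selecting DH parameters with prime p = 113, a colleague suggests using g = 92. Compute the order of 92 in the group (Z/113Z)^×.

Since 92 ∈ (Z/113Z)^×, its order divides φ(113) = 113 − 1 = 112 = 2^4 · 7.
Divisors of 112: 1, 2, 4, 7, 8, 14, 16, 28, 56, 112.
Check 92^d mod 113 for each divisor in increasing order:
92^1 ≡ 92
92^2 ≡ 102
92^4 ≡ 8
92^7 ≡ 40
92^8 ≡ 64
92^14 ≡ 18
92^16 ≡ 28
92^28 ≡ 98
92^56 ≡ 112
92^112 ≡ 1
Therefore the multiplicative order of 92 modulo 113 is 112.

112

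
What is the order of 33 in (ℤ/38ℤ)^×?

ord(33) | φ(38) = φ(2)·φ(19) = 1·18 = 18 = 2 · 3^2.
Divisors of 18: 1, 2, 3, 6, 9, 18.
Evaluate successive powers at the divisors of 18:
33^1 ≡ 33
33^2 ≡ 25
33^3 ≡ 27
33^6 ≡ 7
33^9 ≡ 37
33^18 ≡ 1
Therefore the multiplicative order of 33 modulo 38 is 18.

18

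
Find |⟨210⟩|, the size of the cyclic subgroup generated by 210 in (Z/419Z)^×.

418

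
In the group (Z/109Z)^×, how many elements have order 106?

0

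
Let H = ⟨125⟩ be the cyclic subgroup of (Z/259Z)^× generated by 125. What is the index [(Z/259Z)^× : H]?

18

Since 125 ∈ (Z/259Z)^×, its order divides φ(259) = φ(7·37) = (7−1)·(37−1) = 6·36 = 216 = 2^3 · 3^3.
Divisors of 216: 1, 2, 3, 4, 6, 8, 9, 12, 18, 24, 27, 36, 54, 72, 108, 216.
Evaluate successive powers at the divisors of 216:
125^1 ≡ 125 (mod 259)
125^2 ≡ 85 (mod 259)
125^3 ≡ 6 (mod 259)
125^4 ≡ 232 (mod 259)
125^6 ≡ 36 (mod 259)
125^8 ≡ 211 (mod 259)
125^9 ≡ 216 (mod 259)
125^12 ≡ 1 (mod 259) ✓
Thus |⟨125⟩| = ord(125) = 12.
[(Z/259Z)^× : ⟨125⟩] = 216/12 = 18.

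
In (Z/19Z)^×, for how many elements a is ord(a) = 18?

6

φ(19) = 19 − 1 = 18 = 2 · 3^2.
(Z/19Z)^× is cyclic (|G| = 18); a cyclic group of order m has exactly φ(d) elements of each order d | m, and none otherwise.
18 = 2 · 3^2 divides 18, and φ(18) = 6.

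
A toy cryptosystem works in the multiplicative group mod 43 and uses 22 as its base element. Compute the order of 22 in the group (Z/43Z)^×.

14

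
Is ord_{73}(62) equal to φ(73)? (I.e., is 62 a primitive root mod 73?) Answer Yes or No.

φ(73) = 73 − 1 = 72 = 2^3 · 3^2.
An element g generates (Z/73Z)^× iff g^(72/q) ≢ 1 (mod 73) for each prime q ∈ {2, 3}.
62^36 ≡ 72 (mod 73)  [q = 2: ≢ 1 ✓]
62^24 ≡ 8 (mod 73)  [q = 3: ≢ 1 ✓]
Every test exponent gives a nontrivial residue, hence 62 generates the full group.

Yes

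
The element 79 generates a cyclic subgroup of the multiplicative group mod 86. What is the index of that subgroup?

14

By Lagrange's theorem, ord_86(79) divides φ(86) = φ(2)·φ(43) = 1·42 = 42 = 2 · 3 · 7.
Divisors of 42: 1, 2, 3, 6, 7, 14, 21, 42.
Test each divisor d:
79^1 ≡ 79 (mod 86)
79^2 ≡ 49 (mod 86)
79^3 ≡ 1 (mod 86) ✓
Thus |⟨79⟩| = ord(79) = 3.
Index = |(Z/86Z)^×| / |⟨79⟩| = 42 / 3 = 14.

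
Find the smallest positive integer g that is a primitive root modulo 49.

3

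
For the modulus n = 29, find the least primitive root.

φ(29) = 29 − 1 = 28 = 2^2 · 7.
g is a primitive root iff g^(28/q) ≢ 1 (mod 29) for each prime q ∈ {2, 7}.
g = 2: 2^14 ≡ 28; 2^4 ≡ 16 — none is 1, so 2 is a primitive root.
So 2 is the smallest generator of (Z/29Z)^×.

2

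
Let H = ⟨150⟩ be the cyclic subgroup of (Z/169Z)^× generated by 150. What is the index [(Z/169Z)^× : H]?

13

The order of 150 must divide φ(169) = φ(13^2) = 13·(13−1) = 156 = 2^2 · 3 · 13.
Divisors of 156: 1, 2, 3, 4, 6, 12, 13, 26, 39, 52, 78, 156.
Evaluate successive powers at the divisors of 156:
150^1 ≡ 150
150^2 ≡ 23
150^3 ≡ 70
150^4 ≡ 22
150^6 ≡ 168
150^12 ≡ 1
The order of 150 is 12, so the subgroup it generates has 12 elements.
Index = |(Z/169Z)^×| / |⟨150⟩| = 156 / 12 = 13.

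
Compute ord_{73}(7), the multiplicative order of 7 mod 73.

24

By Lagrange's theorem, ord_73(7) divides φ(73) = 73 − 1 = 72 = 2^3 · 3^2.
Divisors of 72: 1, 2, 3, 4, 6, 8, 9, 12, 18, 24, 36, 72.
Evaluate successive powers at the divisors of 72:
7^1 ≡ 7
7^2 ≡ 49
7^3 ≡ 51
7^4 ≡ 65
7^6 ≡ 46
7^8 ≡ 64
7^9 ≡ 10
7^12 ≡ 72
7^18 ≡ 27
7^24 ≡ 1
Hence ord(7) = 24.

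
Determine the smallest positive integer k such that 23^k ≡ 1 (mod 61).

20

ord(23) | φ(61) = 61 − 1 = 60 = 2^2 · 3 · 5.
Divisors of 60: 1, 2, 3, 4, 5, 6, 10, 12, 15, 20, 30, 60.
Compute 23^d (mod 61) for the divisors d until we hit 1:
23^1 ≡ 23 (mod 61)
23^2 ≡ 41 (mod 61)
23^3 ≡ 28 (mod 61)
23^4 ≡ 34 (mod 61)
23^5 ≡ 50 (mod 61)
23^6 ≡ 52 (mod 61)
23^10 ≡ 60 (mod 61)
23^12 ≡ 20 (mod 61)
23^15 ≡ 11 (mod 61)
23^20 ≡ 1 (mod 61) ✓
So ord_61(23) = 20.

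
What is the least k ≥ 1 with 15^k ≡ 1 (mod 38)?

By Lagrange's theorem, ord_38(15) divides φ(38) = φ(2)·φ(19) = 1·18 = 18 = 2 · 3^2.
Divisors of 18: 1, 2, 3, 6, 9, 18.
Compute 15^d (mod 38) for the divisors d until we hit 1:
15^1 ≡ 15 (mod 38)
15^2 ≡ 35 (mod 38)
15^3 ≡ 31 (mod 38)
15^6 ≡ 11 (mod 38)
15^9 ≡ 37 (mod 38)
15^18 ≡ 1 (mod 38) ✓
The smallest such exponent is 18, so the order of 15 is 18.

18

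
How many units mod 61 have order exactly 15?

φ(61) = 61 − 1 = 60 = 2^2 · 3 · 5.
(Z/61Z)^× is cyclic (|G| = 60); a cyclic group of order m has exactly φ(d) elements of each order d | m, and none otherwise.
15 = 3 · 5 divides 60, and φ(15) = 8.

8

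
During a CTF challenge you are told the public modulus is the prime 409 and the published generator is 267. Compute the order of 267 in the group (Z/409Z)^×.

204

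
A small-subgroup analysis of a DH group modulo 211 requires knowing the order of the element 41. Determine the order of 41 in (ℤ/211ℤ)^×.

210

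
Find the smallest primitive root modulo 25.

φ(25) = φ(5^2) = 5·(5−1) = 20 = 2^2 · 5.
Test candidates g = 2, 3, … against the prime factors q ∈ {2, 5} of φ(25): g is a generator iff g^(20/q) ≢ 1 for every such q.
g = 2: 2^10 ≡ 24; 2^4 ≡ 16 — none is 1, so 2 is a primitive root.
So 2 is the smallest generator of (Z/25Z)^×.

2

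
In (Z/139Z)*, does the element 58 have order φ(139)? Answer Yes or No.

Yes

φ(139) = 139 − 1 = 138 = 2 · 3 · 23.
58 is a primitive root mod 139 iff 58^(φ(139)/q) ≢ 1 for every prime q | φ(139), i.e. q ∈ {2, 3, 23}.
58^69 ≡ 138 (mod 139)  [q = 2: ≢ 1 ✓]
58^46 ≡ 42 (mod 139)  [q = 3: ≢ 1 ✓]
58^6 ≡ 129 (mod 139)  [q = 23: ≢ 1 ✓]
Every test exponent gives a nontrivial residue, hence 58 generates the full group.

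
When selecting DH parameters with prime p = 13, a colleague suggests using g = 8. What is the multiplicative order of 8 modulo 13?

4

ord(8) | φ(13) = 13 − 1 = 12 = 2^2 · 3.
Divisors of 12: 1, 2, 3, 4, 6, 12.
Test each divisor d:
8^1 ≡ 8 (mod 13)
8^2 ≡ 12 (mod 13)
8^3 ≡ 5 (mod 13)
8^4 ≡ 1 (mod 13) ✓
Therefore the multiplicative order of 8 modulo 13 is 4.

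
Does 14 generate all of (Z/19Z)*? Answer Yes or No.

φ(19) = 19 − 1 = 18 = 2 · 3^2.
An element g generates (Z/19Z)^× iff g^(18/q) ≢ 1 (mod 19) for each prime q ∈ {2, 3}.
14^9 ≡ 18 (mod 19)  [q = 2: ≢ 1 ✓]
14^6 ≡ 7 (mod 19)  [q = 3: ≢ 1 ✓]
All checks pass, so 14 has order 18 and is a primitive root modulo 19.

Yes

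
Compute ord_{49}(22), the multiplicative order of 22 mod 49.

7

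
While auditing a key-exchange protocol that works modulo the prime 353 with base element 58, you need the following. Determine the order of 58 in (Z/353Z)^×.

ord(58) | φ(353) = 353 − 1 = 352 = 2^5 · 11.
Divisors of 352: 1, 2, 4, 8, 11, 16, 22, 32, 44, 88, 176, 352.
Evaluate successive powers at the divisors of 352:
58^1 ≡ 58 (mod 353)
58^2 ≡ 187 (mod 353)
58^4 ≡ 22 (mod 353)
58^8 ≡ 131 (mod 353)
58^11 ≡ 1 (mod 353) ✓
The smallest such exponent is 11, so the order of 58 is 11.

11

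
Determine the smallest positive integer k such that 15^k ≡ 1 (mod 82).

40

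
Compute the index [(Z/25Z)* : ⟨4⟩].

The order of 4 must divide φ(25) = φ(5^2) = 5·(5−1) = 20 = 2^2 · 5.
Divisors of 20: 1, 2, 4, 5, 10, 20.
Evaluate successive powers at the divisors of 20:
4^1 ≡ 4
4^2 ≡ 16
4^4 ≡ 6
4^5 ≡ 24
4^10 ≡ 1
The order of 4 is 10, so the subgroup it generates has 10 elements.
Index = |(Z/25Z)^×| / |⟨4⟩| = 20 / 10 = 2.

2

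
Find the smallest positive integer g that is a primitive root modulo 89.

3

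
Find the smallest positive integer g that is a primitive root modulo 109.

φ(109) = 109 − 1 = 108 = 2^2 · 3^3.
g is a primitive root iff g^(108/q) ≢ 1 (mod 109) for each prime q ∈ {2, 3}.
g = 2: 2^54 ≡ 108; 2^36 ≡ 1 — hits 1, so not a primitive root.
g = 3: 3^54 ≡ 1 — hits 1, so not a primitive root.
g = 4: 4^54 ≡ 1 — hits 1, so not a primitive root.
g = 5: 5^54 ≡ 1 — hits 1, so not a primitive root.
g = 6: 6^54 ≡ 108; 6^36 ≡ 63 — none is 1, so 6 is a primitive root.
Hence the least primitive root of 109 is 6.

6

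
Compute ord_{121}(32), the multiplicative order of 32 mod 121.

22

Since 32 ∈ (Z/121Z)^×, its order divides φ(121) = φ(11^2) = 11·(11−1) = 110 = 2 · 5 · 11.
Divisors of 110: 1, 2, 5, 10, 11, 22, 55, 110.
Evaluate successive powers at the divisors of 110:
32^1 ≡ 32 (mod 121)
32^2 ≡ 56 (mod 121)
32^5 ≡ 43 (mod 121)
32^10 ≡ 34 (mod 121)
32^11 ≡ 120 (mod 121)
32^22 ≡ 1 (mod 121) ✓
Therefore the multiplicative order of 32 modulo 121 is 22.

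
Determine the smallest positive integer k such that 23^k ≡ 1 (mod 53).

4

By Lagrange's theorem, ord_53(23) divides φ(53) = 53 − 1 = 52 = 2^2 · 13.
Divisors of 52: 1, 2, 4, 13, 26, 52.
Compute 23^d (mod 53) for the divisors d until we hit 1:
23^1 ≡ 23 (mod 53)
23^2 ≡ 52 (mod 53)
23^4 ≡ 1 (mod 53) ✓
So ord_53(23) = 4.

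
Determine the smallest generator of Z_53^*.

2

φ(53) = 53 − 1 = 52 = 2^2 · 13.
g is a primitive root iff g^(52/q) ≢ 1 (mod 53) for each prime q ∈ {2, 13}.
g = 2: 2^26 ≡ 52; 2^4 ≡ 16 — none is 1, so 2 is a primitive root.
So 2 is the smallest generator of (Z/53Z)^×.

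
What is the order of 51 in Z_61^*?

The order of 51 must divide φ(61) = 61 − 1 = 60 = 2^2 · 3 · 5.
Divisors of 60: 1, 2, 3, 4, 5, 6, 10, 12, 15, 20, 30, 60.
Check 51^d mod 61 for each divisor in increasing order:
51^1 ≡ 51 (mod 61)
51^2 ≡ 39 (mod 61)
51^3 ≡ 37 (mod 61)
51^4 ≡ 57 (mod 61)
51^5 ≡ 40 (mod 61)
51^6 ≡ 27 (mod 61)
51^10 ≡ 14 (mod 61)
51^12 ≡ 58 (mod 61)
51^15 ≡ 11 (mod 61)
51^20 ≡ 13 (mod 61)
51^30 ≡ 60 (mod 61)
51^60 ≡ 1 (mod 61) ✓
So ord_61(51) = 60.

60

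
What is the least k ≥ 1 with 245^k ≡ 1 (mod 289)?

The order of 245 must divide φ(289) = φ(17^2) = 17·(17−1) = 272 = 2^4 · 17.
Divisors of 272: 1, 2, 4, 8, 16, 17, 34, 68, 136, 272.
Compute 245^d (mod 289) for the divisors d until we hit 1:
245^1 ≡ 245
245^2 ≡ 202
245^4 ≡ 55
245^8 ≡ 135
245^16 ≡ 18
245^17 ≡ 75
245^34 ≡ 134
245^68 ≡ 38
245^136 ≡ 288
245^272 ≡ 1
So ord_289(245) = 272.

272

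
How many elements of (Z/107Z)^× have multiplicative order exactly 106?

52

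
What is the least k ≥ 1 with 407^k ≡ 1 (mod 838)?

Since 407 ∈ (Z/838Z)^×, its order divides φ(838) = φ(2)·φ(419) = 1·418 = 418 = 2 · 11 · 19.
Divisors of 418: 1, 2, 11, 19, 22, 38, 209, 418.
Compute 407^d (mod 838) for the divisors d until we hit 1:
407^1 ≡ 407 (mod 838)
407^2 ≡ 563 (mod 838)
407^11 ≡ 623 (mod 838)
407^19 ≡ 779 (mod 838)
407^22 ≡ 135 (mod 838)
407^38 ≡ 129 (mod 838)
407^209 ≡ 837 (mod 838)
407^418 ≡ 1 (mod 838) ✓
So ord_838(407) = 418.

418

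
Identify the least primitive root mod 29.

2

φ(29) = 29 − 1 = 28 = 2^2 · 7.
Test candidates g = 2, 3, … against the prime factors q ∈ {2, 7} of φ(29): g is a generator iff g^(28/q) ≢ 1 for every such q.
g = 2: 2^14 ≡ 28; 2^4 ≡ 16 — none is 1, so 2 is a primitive root.
So 2 is the smallest generator of (Z/29Z)^×.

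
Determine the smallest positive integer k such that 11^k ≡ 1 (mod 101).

100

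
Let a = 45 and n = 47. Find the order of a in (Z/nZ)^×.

46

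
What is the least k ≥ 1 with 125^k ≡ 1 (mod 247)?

By Lagrange's theorem, ord_247(125) divides φ(247) = φ(13·19) = (13−1)·(19−1) = 12·18 = 216 = 2^3 · 3^3.
Divisors of 216: 1, 2, 3, 4, 6, 8, 9, 12, 18, 24, 27, 36, 54, 72, 108, 216.
Test each divisor d:
125^1 ≡ 125
125^2 ≡ 64
125^3 ≡ 96
125^4 ≡ 144
125^6 ≡ 77
125^8 ≡ 235
125^9 ≡ 229
125^12 ≡ 1
The smallest such exponent is 12, so the order of 125 is 12.

12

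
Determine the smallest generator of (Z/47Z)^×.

5

φ(47) = 47 − 1 = 46 = 2 · 23.
g is a primitive root iff g^(46/q) ≢ 1 (mod 47) for each prime q ∈ {2, 23}.
g = 2: 2^23 ≡ 1 — hits 1, so not a primitive root.
g = 3: 3^23 ≡ 1 — hits 1, so not a primitive root.
g = 4: 4^23 ≡ 1 — hits 1, so not a primitive root.
g = 5: 5^23 ≡ 46; 5^2 ≡ 25 — none is 1, so 5 is a primitive root.
So 5 is the smallest generator of (Z/47Z)^×.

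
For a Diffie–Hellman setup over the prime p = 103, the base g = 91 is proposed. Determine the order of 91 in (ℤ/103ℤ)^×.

ord(91) | φ(103) = 103 − 1 = 102 = 2 · 3 · 17.
Divisors of 102: 1, 2, 3, 6, 17, 34, 51, 102.
Check 91^d mod 103 for each divisor in increasing order:
91^1 ≡ 91 (mod 103)
91^2 ≡ 41 (mod 103)
91^3 ≡ 23 (mod 103)
91^6 ≡ 14 (mod 103)
91^17 ≡ 46 (mod 103)
91^34 ≡ 56 (mod 103)
91^51 ≡ 1 (mod 103) ✓
Hence ord(91) = 51.

51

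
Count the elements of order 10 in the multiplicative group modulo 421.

φ(421) = 421 − 1 = 420 = 2^2 · 3 · 5 · 7.
In a cyclic group of order 420, there are φ(d) elements of order d for each divisor d of 420, and zero for non-divisors.
10 = 2 · 5 divides 420, and φ(10) = 4.

4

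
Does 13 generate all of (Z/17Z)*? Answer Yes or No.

φ(17) = 17 − 1 = 16 = 2^4.
An element g generates (Z/17Z)^× iff g^(16/q) ≢ 1 (mod 17) for each prime q ∈ {2}.
13^8 ≡ 1 (mod 17)  [q = 2: ≡ 1 ✗]
Since 13^8 ≡ 1, the order of 13 divides 8 < 16, so 13 is not a primitive root.

No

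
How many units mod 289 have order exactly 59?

0

φ(289) = φ(17^2) = 17·(17−1) = 272 = 2^4 · 17.
(Z/289Z)^× is cyclic (|G| = 272); a cyclic group of order m has exactly φ(d) elements of each order d | m, and none otherwise.
Since 59 ∤ 272, the count is 0.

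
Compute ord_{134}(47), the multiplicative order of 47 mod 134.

33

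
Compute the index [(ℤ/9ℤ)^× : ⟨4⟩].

2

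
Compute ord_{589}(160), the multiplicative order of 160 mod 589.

6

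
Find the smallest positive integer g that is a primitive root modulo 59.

2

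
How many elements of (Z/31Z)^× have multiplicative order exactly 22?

0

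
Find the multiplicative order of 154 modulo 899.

The order of 154 must divide φ(899) = φ(29·31) = (29−1)·(31−1) = 28·30 = 840 = 2^3 · 3 · 5 · 7.
Divisors of 840: 1, 2, 3, 4, 5, 6, 7, 8, 10, 12, 14, 15, 20, 21, 24, 28, 30, 35, 40, 42, 56, 60, 70, 84, 105, 120, 140, 168, 210, 280, 420, 840.
Compute 154^d (mod 899) for the divisors d until we hit 1:
154^1 ≡ 154
154^2 ≡ 342
154^3 ≡ 526
154^4 ≡ 94
154^5 ≡ 92
154^6 ≡ 683
154^7 ≡ 898
154^8 ≡ 745
154^10 ≡ 373
154^12 ≡ 807
154^14 ≡ 1
Therefore the multiplicative order of 154 modulo 899 is 14.

14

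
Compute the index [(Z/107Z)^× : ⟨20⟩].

1

Since 20 ∈ (Z/107Z)^×, its order divides φ(107) = 107 − 1 = 106 = 2 · 53.
Divisors of 106: 1, 2, 53, 106.
Check 20^d mod 107 for each divisor in increasing order:
20^1 ≡ 20
20^2 ≡ 79
20^53 ≡ 106
20^106 ≡ 1
The order of 20 is 106, so the subgroup it generates has 106 elements.
The index is φ(107) / ord(20) = 106 / 106 = 1.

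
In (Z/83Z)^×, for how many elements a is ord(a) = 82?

40

φ(83) = 83 − 1 = 82 = 2 · 41.
Since (Z/83Z)^× is cyclic of order 82, the number of elements of order d is φ(d) when d | 82 and 0 otherwise.
82 = 2 · 41 divides 82, and φ(82) = 40.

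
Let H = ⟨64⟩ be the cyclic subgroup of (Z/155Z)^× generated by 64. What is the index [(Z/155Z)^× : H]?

12

ord(64) | φ(155) = φ(5·31) = (5−1)·(31−1) = 4·30 = 120 = 2^3 · 3 · 5.
Divisors of 120: 1, 2, 3, 4, 5, 6, 8, 10, 12, 15, 20, 24, 30, 40, 60, 120.
Check 64^d mod 155 for each divisor in increasing order:
64^1 ≡ 64
64^2 ≡ 66
64^3 ≡ 39
64^4 ≡ 16
64^5 ≡ 94
64^6 ≡ 126
64^8 ≡ 101
64^10 ≡ 1
The order of 64 is 10, so the subgroup it generates has 10 elements.
[(Z/155Z)^× : ⟨64⟩] = 120/10 = 12.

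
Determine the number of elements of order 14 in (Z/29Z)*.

6

φ(29) = 29 − 1 = 28 = 2^2 · 7.
Since (Z/29Z)^× is cyclic of order 28, the number of elements of order d is φ(d) when d | 28 and 0 otherwise.
14 = 2 · 7 divides 28, and φ(14) = 6.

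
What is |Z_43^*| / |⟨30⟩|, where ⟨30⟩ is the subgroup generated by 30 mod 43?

Since 30 ∈ (Z/43Z)^×, its order divides φ(43) = 43 − 1 = 42 = 2 · 3 · 7.
Divisors of 42: 1, 2, 3, 6, 7, 14, 21, 42.
Check 30^d mod 43 for each divisor in increasing order:
30^1 ≡ 30
30^2 ≡ 40
30^3 ≡ 39
30^6 ≡ 16
30^7 ≡ 7
30^14 ≡ 6
30^21 ≡ 42
30^42 ≡ 1
So ord_43(30) = 42, hence |⟨30⟩| = 42.
[(Z/43Z)^× : ⟨30⟩] = 42/42 = 1.

1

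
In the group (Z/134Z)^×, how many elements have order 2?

1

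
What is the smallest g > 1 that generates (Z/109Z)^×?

6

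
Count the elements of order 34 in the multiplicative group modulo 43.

0

φ(43) = 43 − 1 = 42 = 2 · 3 · 7.
Since (Z/43Z)^× is cyclic of order 42, the number of elements of order d is φ(d) when d | 42 and 0 otherwise.
Here 42 is not a multiple of 34, so there are no elements of order 34.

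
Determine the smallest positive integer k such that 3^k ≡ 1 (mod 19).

By Lagrange's theorem, ord_19(3) divides φ(19) = 19 − 1 = 18 = 2 · 3^2.
Divisors of 18: 1, 2, 3, 6, 9, 18.
Test each divisor d:
3^1 ≡ 3 (mod 19)
3^2 ≡ 9 (mod 19)
3^3 ≡ 8 (mod 19)
3^6 ≡ 7 (mod 19)
3^9 ≡ 18 (mod 19)
3^18 ≡ 1 (mod 19) ✓
So ord_19(3) = 18.

18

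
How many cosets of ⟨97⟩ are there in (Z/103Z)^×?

2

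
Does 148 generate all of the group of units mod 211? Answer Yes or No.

φ(211) = 211 − 1 = 210 = 2 · 3 · 5 · 7.
148 is a primitive root mod 211 iff 148^(φ(211)/q) ≢ 1 for every prime q | φ(211), i.e. q ∈ {2, 3, 5, 7}.
148^105 ≡ 1 (mod 211)  [q = 2: ≡ 1 ✗]
148^70 ≡ 1 (mod 211)  [q = 3: ≡ 1 ✗]
148^42 ≡ 1 (mod 211)  [q = 5: ≡ 1 ✗]
148^30 ≡ 171 (mod 211)  [q = 7: ≢ 1 ✓]
Since 148^105 ≡ 1, the order of 148 divides 105 < 210, so 148 is not a primitive root.

No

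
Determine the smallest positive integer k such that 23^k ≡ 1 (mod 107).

53

The order of 23 must divide φ(107) = 107 − 1 = 106 = 2 · 53.
Divisors of 106: 1, 2, 53, 106.
Check 23^d mod 107 for each divisor in increasing order:
23^1 ≡ 23
23^2 ≡ 101
23^53 ≡ 1
Hence ord(23) = 53.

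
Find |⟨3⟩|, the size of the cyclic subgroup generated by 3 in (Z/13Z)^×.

3

By Lagrange's theorem, ord_13(3) divides φ(13) = 13 − 1 = 12 = 2^2 · 3.
Divisors of 12: 1, 2, 3, 4, 6, 12.
Check 3^d mod 13 for each divisor in increasing order:
3^1 ≡ 3 (mod 13)
3^2 ≡ 9 (mod 13)
3^3 ≡ 1 (mod 13) ✓
So ord_13(3) = 3.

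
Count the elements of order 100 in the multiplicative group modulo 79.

φ(79) = 79 − 1 = 78 = 2 · 3 · 13.
Since (Z/79Z)^× is cyclic of order 78, the number of elements of order d is φ(d) when d | 78 and 0 otherwise.
100 does not divide 78, so no element of (Z/79Z)^× has order 100.

0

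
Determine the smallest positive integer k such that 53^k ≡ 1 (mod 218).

The order of 53 must divide φ(218) = φ(2)·φ(109) = 1·108 = 108 = 2^2 · 3^3.
Divisors of 108: 1, 2, 3, 4, 6, 9, 12, 18, 27, 36, 54, 108.
Check 53^d mod 218 for each divisor in increasing order:
53^1 ≡ 53
53^2 ≡ 193
53^3 ≡ 201
53^4 ≡ 189
53^6 ≡ 71
53^9 ≡ 101
53^12 ≡ 27
53^18 ≡ 173
53^27 ≡ 33
53^36 ≡ 63
53^54 ≡ 217
53^108 ≡ 1
The smallest such exponent is 108, so the order of 53 is 108.

108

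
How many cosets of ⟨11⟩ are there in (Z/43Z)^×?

6

Since 11 ∈ (Z/43Z)^×, its order divides φ(43) = 43 − 1 = 42 = 2 · 3 · 7.
Divisors of 42: 1, 2, 3, 6, 7, 14, 21, 42.
Compute 11^d (mod 43) for the divisors d until we hit 1:
11^1 ≡ 11
11^2 ≡ 35
11^3 ≡ 41
11^6 ≡ 4
11^7 ≡ 1
The order of 11 is 7, so the subgroup it generates has 7 elements.
Index = |(Z/43Z)^×| / |⟨11⟩| = 42 / 7 = 6.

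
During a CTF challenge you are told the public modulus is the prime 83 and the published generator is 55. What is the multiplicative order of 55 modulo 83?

Since 55 ∈ (Z/83Z)^×, its order divides φ(83) = 83 − 1 = 82 = 2 · 41.
Divisors of 82: 1, 2, 41, 82.
Check 55^d mod 83 for each divisor in increasing order:
55^1 ≡ 55
55^2 ≡ 37
55^41 ≡ 82
55^82 ≡ 1
Therefore the multiplicative order of 55 modulo 83 is 82.

82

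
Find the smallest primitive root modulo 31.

φ(31) = 31 − 1 = 30 = 2 · 3 · 5.
g is a primitive root iff g^(30/q) ≢ 1 (mod 31) for each prime q ∈ {2, 3, 5}.
g = 2: 2^15 ≡ 1 — hits 1, so not a primitive root.
g = 3: 3^15 ≡ 30; 3^10 ≡ 25; 3^6 ≡ 16 — none is 1, so 3 is a primitive root.
The smallest primitive root modulo 31 is 3.

3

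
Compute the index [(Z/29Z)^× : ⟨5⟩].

2

By Lagrange's theorem, ord_29(5) divides φ(29) = 29 − 1 = 28 = 2^2 · 7.
Divisors of 28: 1, 2, 4, 7, 14, 28.
Evaluate successive powers at the divisors of 28:
5^1 ≡ 5
5^2 ≡ 25
5^4 ≡ 16
5^7 ≡ 28
5^14 ≡ 1
So ord_29(5) = 14, hence |⟨5⟩| = 14.
The index is φ(29) / ord(5) = 28 / 14 = 2.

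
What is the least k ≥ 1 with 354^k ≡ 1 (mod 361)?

114

By Lagrange's theorem, ord_361(354) divides φ(361) = φ(19^2) = 19·(19−1) = 342 = 2 · 3^2 · 19.
Divisors of 342: 1, 2, 3, 6, 9, 18, 19, 38, 57, 114, 171, 342.
Compute 354^d (mod 361) for the divisors d until we hit 1:
354^1 ≡ 354 (mod 361)
354^2 ≡ 49 (mod 361)
354^3 ≡ 18 (mod 361)
354^6 ≡ 324 (mod 361)
354^9 ≡ 56 (mod 361)
354^18 ≡ 248 (mod 361)
354^19 ≡ 69 (mod 361)
354^38 ≡ 68 (mod 361)
354^57 ≡ 360 (mod 361)
354^114 ≡ 1 (mod 361) ✓
Hence ord(354) = 114.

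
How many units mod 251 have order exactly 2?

φ(251) = 251 − 1 = 250 = 2 · 5^3.
In a cyclic group of order 250, there are φ(d) elements of order d for each divisor d of 250, and zero for non-divisors.
2 | 250, and φ(2) = 2 − 1 = 1.

1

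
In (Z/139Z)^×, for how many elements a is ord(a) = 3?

2

φ(139) = 139 − 1 = 138 = 2 · 3 · 23.
Since (Z/139Z)^× is cyclic of order 138, the number of elements of order d is φ(d) when d | 138 and 0 otherwise.
3 | 138, and φ(3) = 3 − 1 = 2.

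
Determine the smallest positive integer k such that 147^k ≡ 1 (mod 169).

The order of 147 must divide φ(169) = φ(13^2) = 13·(13−1) = 156 = 2^2 · 3 · 13.
Divisors of 156: 1, 2, 3, 4, 6, 12, 13, 26, 39, 52, 78, 156.
Test each divisor d:
147^1 ≡ 147
147^2 ≡ 146
147^3 ≡ 168
147^4 ≡ 22
147^6 ≡ 1
So ord_169(147) = 6.

6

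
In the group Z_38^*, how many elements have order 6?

2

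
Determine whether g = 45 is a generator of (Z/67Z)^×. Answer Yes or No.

φ(67) = 67 − 1 = 66 = 2 · 3 · 11.
An element g generates (Z/67Z)^× iff g^(66/q) ≢ 1 (mod 67) for each prime q ∈ {2, 3, 11}.
45^33 ≡ 66 (mod 67)  [q = 2: ≢ 1 ✓]
45^22 ≡ 1 (mod 67)  [q = 3: ≡ 1 ✗]
45^6 ≡ 25 (mod 67)  [q = 11: ≢ 1 ✓]
Since 45^22 ≡ 1, the order of 45 divides 22 < 66, so 45 is not a primitive root.

No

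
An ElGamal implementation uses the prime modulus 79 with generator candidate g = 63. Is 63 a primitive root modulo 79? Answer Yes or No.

φ(79) = 79 − 1 = 78 = 2 · 3 · 13.
Test 63^(78/q) mod 79 for each prime factor q of 78:
63^39 ≡ 78 (mod 79)  [q = 2: ≢ 1 ✓]
63^26 ≡ 23 (mod 79)  [q = 3: ≢ 1 ✓]
63^6 ≡ 65 (mod 79)  [q = 13: ≢ 1 ✓]
None equal 1, so ord_79(63) = 78: 63 is a primitive root.

Yes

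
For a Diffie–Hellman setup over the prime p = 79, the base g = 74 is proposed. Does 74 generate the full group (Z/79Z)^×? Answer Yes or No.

Yes

φ(79) = 79 − 1 = 78 = 2 · 3 · 13.
An element g generates (Z/79Z)^× iff g^(78/q) ≢ 1 (mod 79) for each prime q ∈ {2, 3, 13}.
74^39 ≡ 78 (mod 79)  [q = 2: ≢ 1 ✓]
74^26 ≡ 55 (mod 79)  [q = 3: ≢ 1 ✓]
74^6 ≡ 62 (mod 79)  [q = 13: ≢ 1 ✓]
All checks pass, so 74 has order 78 and is a primitive root modulo 79.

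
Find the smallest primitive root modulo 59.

2

φ(59) = 59 − 1 = 58 = 2 · 29.
Test candidates g = 2, 3, … against the prime factors q ∈ {2, 29} of φ(59): g is a generator iff g^(58/q) ≢ 1 for every such q.
g = 2: 2^29 ≡ 58; 2^2 ≡ 4 — none is 1, so 2 is a primitive root.
Hence the least primitive root of 59 is 2.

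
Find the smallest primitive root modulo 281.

φ(281) = 281 − 1 = 280 = 2^3 · 5 · 7.
g is a primitive root iff g^(280/q) ≢ 1 (mod 281) for each prime q ∈ {2, 5, 7}.
g = 2: 2^140 ≡ 1 — hits 1, so not a primitive root.
g = 3: 3^140 ≡ 280; 3^56 ≡ 86; 3^40 ≡ 249 — none is 1, so 3 is a primitive root.
The smallest primitive root modulo 281 is 3.

3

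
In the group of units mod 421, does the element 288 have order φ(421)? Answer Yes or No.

No

φ(421) = 421 − 1 = 420 = 2^2 · 3 · 5 · 7.
288 is a primitive root mod 421 iff 288^(φ(421)/q) ≢ 1 for every prime q | φ(421), i.e. q ∈ {2, 3, 5, 7}.
288^210 ≡ 420 (mod 421)  [q = 2: ≢ 1 ✓]
288^140 ≡ 1 (mod 421)  [q = 3: ≡ 1 ✗]
288^84 ≡ 354 (mod 421)  [q = 5: ≢ 1 ✓]
288^60 ≡ 370 (mod 421)  [q = 7: ≢ 1 ✓]
Since 288^140 ≡ 1, the order of 288 divides 140 < 420, so 288 is not a primitive root.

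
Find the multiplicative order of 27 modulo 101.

ord(27) | φ(101) = 101 − 1 = 100 = 2^2 · 5^2.
Divisors of 100: 1, 2, 4, 5, 10, 20, 25, 50, 100.
Evaluate successive powers at the divisors of 100:
27^1 ≡ 27
27^2 ≡ 22
27^4 ≡ 80
27^5 ≡ 39
27^10 ≡ 6
27^20 ≡ 36
27^25 ≡ 91
27^50 ≡ 100
27^100 ≡ 1
So ord_101(27) = 100.

100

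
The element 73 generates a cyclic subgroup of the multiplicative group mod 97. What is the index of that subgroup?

4

ord(73) | φ(97) = 97 − 1 = 96 = 2^5 · 3.
Divisors of 96: 1, 2, 3, 4, 6, 8, 12, 16, 24, 32, 48, 96.
Check 73^d mod 97 for each divisor in increasing order:
73^1 ≡ 73 (mod 97)
73^2 ≡ 91 (mod 97)
73^3 ≡ 47 (mod 97)
73^4 ≡ 36 (mod 97)
73^6 ≡ 75 (mod 97)
73^8 ≡ 35 (mod 97)
73^12 ≡ 96 (mod 97)
73^16 ≡ 61 (mod 97)
73^24 ≡ 1 (mod 97) ✓
So ord_97(73) = 24, hence |⟨73⟩| = 24.
[(Z/97Z)^× : ⟨73⟩] = 96/24 = 4.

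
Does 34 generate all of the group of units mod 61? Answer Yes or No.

No

φ(61) = 61 − 1 = 60 = 2^2 · 3 · 5.
34 is a primitive root mod 61 iff 34^(φ(61)/q) ≢ 1 for every prime q | φ(61), i.e. q ∈ {2, 3, 5}.
34^30 ≡ 1 (mod 61)  [q = 2: ≡ 1 ✗]
34^20 ≡ 1 (mod 61)  [q = 3: ≡ 1 ✗]
34^12 ≡ 58 (mod 61)  [q = 5: ≢ 1 ✓]
34^30 ≡ 1 shows ord(34) | 30, strictly less than φ(61); not a primitive root.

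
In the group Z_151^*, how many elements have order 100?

φ(151) = 151 − 1 = 150 = 2 · 3 · 5^2.
In a cyclic group of order 150, there are φ(d) elements of order d for each divisor d of 150, and zero for non-divisors.
100 does not divide 150, so no element of (Z/151Z)^× has order 100.

0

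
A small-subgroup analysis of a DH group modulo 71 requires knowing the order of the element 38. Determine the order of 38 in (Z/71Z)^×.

35

ord(38) | φ(71) = 71 − 1 = 70 = 2 · 5 · 7.
Divisors of 70: 1, 2, 5, 7, 10, 14, 35, 70.
Compute 38^d (mod 71) for the divisors d until we hit 1:
38^1 ≡ 38 (mod 71)
38^2 ≡ 24 (mod 71)
38^5 ≡ 20 (mod 71)
38^7 ≡ 54 (mod 71)
38^10 ≡ 45 (mod 71)
38^14 ≡ 5 (mod 71)
38^35 ≡ 1 (mod 71) ✓
Therefore the multiplicative order of 38 modulo 71 is 35.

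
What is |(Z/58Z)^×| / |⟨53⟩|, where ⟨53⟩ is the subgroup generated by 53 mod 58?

Since 53 ∈ (Z/58Z)^×, its order divides φ(58) = φ(2)·φ(29) = 1·28 = 28 = 2^2 · 7.
Divisors of 28: 1, 2, 4, 7, 14, 28.
Compute 53^d (mod 58) for the divisors d until we hit 1:
53^1 ≡ 53 (mod 58)
53^2 ≡ 25 (mod 58)
53^4 ≡ 45 (mod 58)
53^7 ≡ 1 (mod 58) ✓
So ord_58(53) = 7, hence |⟨53⟩| = 7.
The index is φ(58) / ord(53) = 28 / 7 = 4.

4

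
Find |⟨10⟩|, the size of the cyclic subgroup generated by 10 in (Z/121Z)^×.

22

The order of 10 must divide φ(121) = φ(11^2) = 11·(11−1) = 110 = 2 · 5 · 11.
Divisors of 110: 1, 2, 5, 10, 11, 22, 55, 110.
Evaluate successive powers at the divisors of 110:
10^1 ≡ 10 (mod 121)
10^2 ≡ 100 (mod 121)
10^5 ≡ 54 (mod 121)
10^10 ≡ 12 (mod 121)
10^11 ≡ 120 (mod 121)
10^22 ≡ 1 (mod 121) ✓
The smallest such exponent is 22, so the order of 10 is 22.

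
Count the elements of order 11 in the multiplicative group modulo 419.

10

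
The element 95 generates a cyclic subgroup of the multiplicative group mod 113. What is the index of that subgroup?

14

By Lagrange's theorem, ord_113(95) divides φ(113) = 113 − 1 = 112 = 2^4 · 7.
Divisors of 112: 1, 2, 4, 7, 8, 14, 16, 28, 56, 112.
Compute 95^d (mod 113) for the divisors d until we hit 1:
95^1 ≡ 95 (mod 113)
95^2 ≡ 98 (mod 113)
95^4 ≡ 112 (mod 113)
95^7 ≡ 69 (mod 113)
95^8 ≡ 1 (mod 113) ✓
So ord_113(95) = 8, hence |⟨95⟩| = 8.
Index = |(Z/113Z)^×| / |⟨95⟩| = 112 / 8 = 14.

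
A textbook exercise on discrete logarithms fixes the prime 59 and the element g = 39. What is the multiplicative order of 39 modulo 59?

58

The order of 39 must divide φ(59) = 59 − 1 = 58 = 2 · 29.
Divisors of 58: 1, 2, 29, 58.
Check 39^d mod 59 for each divisor in increasing order:
39^1 ≡ 39
39^2 ≡ 46
39^29 ≡ 58
39^58 ≡ 1
So ord_59(39) = 58.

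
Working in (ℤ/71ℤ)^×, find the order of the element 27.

By Lagrange's theorem, ord_71(27) divides φ(71) = 71 − 1 = 70 = 2 · 5 · 7.
Divisors of 70: 1, 2, 5, 7, 10, 14, 35, 70.
Evaluate successive powers at the divisors of 70:
27^1 ≡ 27 (mod 71)
27^2 ≡ 19 (mod 71)
27^5 ≡ 20 (mod 71)
27^7 ≡ 25 (mod 71)
27^10 ≡ 45 (mod 71)
27^14 ≡ 57 (mod 71)
27^35 ≡ 1 (mod 71) ✓
The smallest such exponent is 35, so the order of 27 is 35.

35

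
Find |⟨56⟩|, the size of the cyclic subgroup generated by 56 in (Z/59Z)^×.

By Lagrange's theorem, ord_59(56) divides φ(59) = 59 − 1 = 58 = 2 · 29.
Divisors of 58: 1, 2, 29, 58.
Test each divisor d:
56^1 ≡ 56 (mod 59)
56^2 ≡ 9 (mod 59)
56^29 ≡ 58 (mod 59)
56^58 ≡ 1 (mod 59) ✓
Therefore the multiplicative order of 56 modulo 59 is 58.

58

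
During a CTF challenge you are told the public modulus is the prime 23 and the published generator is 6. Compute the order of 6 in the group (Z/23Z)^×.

11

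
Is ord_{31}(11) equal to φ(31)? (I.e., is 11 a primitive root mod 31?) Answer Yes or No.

Yes

φ(31) = 31 − 1 = 30 = 2 · 3 · 5.
An element g generates (Z/31Z)^× iff g^(30/q) ≢ 1 (mod 31) for each prime q ∈ {2, 3, 5}.
11^15 ≡ 30 (mod 31)  [q = 2: ≢ 1 ✓]
11^10 ≡ 5 (mod 31)  [q = 3: ≢ 1 ✓]
11^6 ≡ 4 (mod 31)  [q = 5: ≢ 1 ✓]
None equal 1, so ord_31(11) = 30: 11 is a primitive root.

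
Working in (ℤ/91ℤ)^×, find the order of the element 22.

ord(22) | φ(91) = φ(7·13) = (7−1)·(13−1) = 6·12 = 72 = 2^3 · 3^2.
Divisors of 72: 1, 2, 3, 4, 6, 8, 9, 12, 18, 24, 36, 72.
Compute 22^d (mod 91) for the divisors d until we hit 1:
22^1 ≡ 22 (mod 91)
22^2 ≡ 29 (mod 91)
22^3 ≡ 1 (mod 91) ✓
Hence ord(22) = 3.

3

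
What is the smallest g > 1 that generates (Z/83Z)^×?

2

φ(83) = 83 − 1 = 82 = 2 · 41.
Test candidates g = 2, 3, … against the prime factors q ∈ {2, 41} of φ(83): g is a generator iff g^(82/q) ≢ 1 for every such q.
g = 2: 2^41 ≡ 82; 2^2 ≡ 4 — none is 1, so 2 is a primitive root.
So 2 is the smallest generator of (Z/83Z)^×.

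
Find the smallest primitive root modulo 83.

φ(83) = 83 − 1 = 82 = 2 · 41.
g is a primitive root iff g^(82/q) ≢ 1 (mod 83) for each prime q ∈ {2, 41}.
g = 2: 2^41 ≡ 82; 2^2 ≡ 4 — none is 1, so 2 is a primitive root.
Hence the least primitive root of 83 is 2.

2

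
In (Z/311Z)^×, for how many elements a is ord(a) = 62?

φ(311) = 311 − 1 = 310 = 2 · 5 · 31.
Since (Z/311Z)^× is cyclic of order 310, the number of elements of order d is φ(d) when d | 310 and 0 otherwise.
62 = 2 · 31 divides 310, and φ(62) = 30.

30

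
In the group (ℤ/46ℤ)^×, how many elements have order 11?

10

φ(46) = φ(2)·φ(23) = 1·22 = 22 = 2 · 11.
In a cyclic group of order 22, there are φ(d) elements of order d for each divisor d of 22, and zero for non-divisors.
11 | 22, and φ(11) = 11 − 1 = 10.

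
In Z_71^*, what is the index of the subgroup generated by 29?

ord(29) | φ(71) = 71 − 1 = 70 = 2 · 5 · 7.
Divisors of 70: 1, 2, 5, 7, 10, 14, 35, 70.
Evaluate successive powers at the divisors of 70:
29^1 ≡ 29
29^2 ≡ 60
29^5 ≡ 30
29^7 ≡ 25
29^10 ≡ 48
29^14 ≡ 57
29^35 ≡ 1
Thus |⟨29⟩| = ord(29) = 35.
[(Z/71Z)^× : ⟨29⟩] = 70/35 = 2.

2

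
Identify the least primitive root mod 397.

φ(397) = 397 − 1 = 396 = 2^2 · 3^2 · 11.
Test candidates g = 2, 3, … against the prime factors q ∈ {2, 3, 11} of φ(397): g is a generator iff g^(396/q) ≢ 1 for every such q.
g = 2: 2^198 ≡ 396; 2^132 ≡ 1 — hits 1, so not a primitive root.
g = 3: 3^198 ≡ 1 — hits 1, so not a primitive root.
g = 4: 4^198 ≡ 1 — hits 1, so not a primitive root.
g = 5: 5^198 ≡ 396; 5^132 ≡ 362; 5^36 ≡ 290 — none is 1, so 5 is a primitive root.
Hence the least primitive root of 397 is 5.

5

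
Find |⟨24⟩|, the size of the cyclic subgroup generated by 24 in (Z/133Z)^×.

Since 24 ∈ (Z/133Z)^×, its order divides φ(133) = φ(7·19) = (7−1)·(19−1) = 6·18 = 108 = 2^2 · 3^3.
Divisors of 108: 1, 2, 3, 4, 6, 9, 12, 18, 27, 36, 54, 108.
Evaluate successive powers at the divisors of 108:
24^1 ≡ 24 (mod 133)
24^2 ≡ 44 (mod 133)
24^3 ≡ 125 (mod 133)
24^4 ≡ 74 (mod 133)
24^6 ≡ 64 (mod 133)
24^9 ≡ 20 (mod 133)
24^12 ≡ 106 (mod 133)
24^18 ≡ 1 (mod 133) ✓
Therefore the multiplicative order of 24 modulo 133 is 18.

18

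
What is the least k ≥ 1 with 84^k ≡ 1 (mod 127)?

By Lagrange's theorem, ord_127(84) divides φ(127) = 127 − 1 = 126 = 2 · 3^2 · 7.
Divisors of 126: 1, 2, 3, 6, 7, 9, 14, 18, 21, 42, 63, 126.
Test each divisor d:
84^1 ≡ 84
84^2 ≡ 71
84^3 ≡ 122
84^6 ≡ 25
84^7 ≡ 68
84^9 ≡ 2
84^14 ≡ 52
84^18 ≡ 4
84^21 ≡ 107
84^42 ≡ 19
84^63 ≡ 1
Therefore the multiplicative order of 84 modulo 127 is 63.

63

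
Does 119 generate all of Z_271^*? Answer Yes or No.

φ(271) = 271 − 1 = 270 = 2 · 3^3 · 5.
An element g generates (Z/271Z)^× iff g^(270/q) ≢ 1 (mod 271) for each prime q ∈ {2, 3, 5}.
119^135 ≡ 1 (mod 271)  [q = 2: ≡ 1 ✗]
119^90 ≡ 1 (mod 271)  [q = 3: ≡ 1 ✗]
119^54 ≡ 10 (mod 271)  [q = 5: ≢ 1 ✓]
Since 119^135 ≡ 1, the order of 119 divides 135 < 270, so 119 is not a primitive root.

No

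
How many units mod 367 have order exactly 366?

120

φ(367) = 367 − 1 = 366 = 2 · 3 · 61.
(Z/367Z)^× is cyclic (|G| = 366); a cyclic group of order m has exactly φ(d) elements of each order d | m, and none otherwise.
366 = 2 · 3 · 61 divides 366, and φ(366) = 120.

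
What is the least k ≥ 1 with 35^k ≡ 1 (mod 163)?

81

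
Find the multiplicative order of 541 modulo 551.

The order of 541 must divide φ(551) = φ(19·29) = (19−1)·(29−1) = 18·28 = 504 = 2^3 · 3^2 · 7.
Divisors of 504: 1, 2, 3, 4, 6, 7, 8, 9, 12, 14, 18, 21, 24, 28, 36, 42, 56, 63, 72, 84, 126, 168, 252, 504.
Test each divisor d:
541^1 ≡ 541 (mod 551)
541^2 ≡ 100 (mod 551)
541^3 ≡ 102 (mod 551)
541^4 ≡ 82 (mod 551)
541^6 ≡ 486 (mod 551)
541^7 ≡ 99 (mod 551)
541^8 ≡ 112 (mod 551)
541^9 ≡ 533 (mod 551)
541^12 ≡ 368 (mod 551)
541^14 ≡ 434 (mod 551)
541^18 ≡ 324 (mod 551)
541^21 ≡ 539 (mod 551)
541^24 ≡ 429 (mod 551)
541^28 ≡ 465 (mod 551)
541^36 ≡ 286 (mod 551)
541^42 ≡ 144 (mod 551)
541^56 ≡ 233 (mod 551)
541^63 ≡ 476 (mod 551)
541^72 ≡ 248 (mod 551)
541^84 ≡ 349 (mod 551)
541^126 ≡ 115 (mod 551)
541^168 ≡ 30 (mod 551)
541^252 ≡ 1 (mod 551) ✓
Hence ord(541) = 252.

252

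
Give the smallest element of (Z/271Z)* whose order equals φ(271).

φ(271) = 271 − 1 = 270 = 2 · 3^3 · 5.
g is a primitive root iff g^(270/q) ≢ 1 (mod 271) for each prime q ∈ {2, 3, 5}.
g = 2: 2^135 ≡ 1 — hits 1, so not a primitive root.
g = 3: 3^135 ≡ 270; 3^90 ≡ 1 — hits 1, so not a primitive root.
g = 4: 4^135 ≡ 1 — hits 1, so not a primitive root.
g = 5: 5^135 ≡ 1 — hits 1, so not a primitive root.
g = 6: 6^135 ≡ 270; 6^90 ≡ 242; 6^54 ≡ 10 — none is 1, so 6 is a primitive root.
Hence the least primitive root of 271 is 6.

6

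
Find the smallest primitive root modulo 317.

2

φ(317) = 317 − 1 = 316 = 2^2 · 79.
Test candidates g = 2, 3, … against the prime factors q ∈ {2, 79} of φ(317): g is a generator iff g^(316/q) ≢ 1 for every such q.
g = 2: 2^158 ≡ 316; 2^4 ≡ 16 — none is 1, so 2 is a primitive root.
Hence the least primitive root of 317 is 2.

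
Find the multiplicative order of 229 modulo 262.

130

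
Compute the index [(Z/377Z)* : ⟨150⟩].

4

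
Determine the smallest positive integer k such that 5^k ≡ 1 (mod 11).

The order of 5 must divide φ(11) = 11 − 1 = 10 = 2 · 5.
Divisors of 10: 1, 2, 5, 10.
Check 5^d mod 11 for each divisor in increasing order:
5^1 ≡ 5
5^2 ≡ 3
5^5 ≡ 1
Therefore the multiplicative order of 5 modulo 11 is 5.

5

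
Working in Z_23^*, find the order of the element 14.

22

By Lagrange's theorem, ord_23(14) divides φ(23) = 23 − 1 = 22 = 2 · 11.
Divisors of 22: 1, 2, 11, 22.
Check 14^d mod 23 for each divisor in increasing order:
14^1 ≡ 14 (mod 23)
14^2 ≡ 12 (mod 23)
14^11 ≡ 22 (mod 23)
14^22 ≡ 1 (mod 23) ✓
Therefore the multiplicative order of 14 modulo 23 is 22.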